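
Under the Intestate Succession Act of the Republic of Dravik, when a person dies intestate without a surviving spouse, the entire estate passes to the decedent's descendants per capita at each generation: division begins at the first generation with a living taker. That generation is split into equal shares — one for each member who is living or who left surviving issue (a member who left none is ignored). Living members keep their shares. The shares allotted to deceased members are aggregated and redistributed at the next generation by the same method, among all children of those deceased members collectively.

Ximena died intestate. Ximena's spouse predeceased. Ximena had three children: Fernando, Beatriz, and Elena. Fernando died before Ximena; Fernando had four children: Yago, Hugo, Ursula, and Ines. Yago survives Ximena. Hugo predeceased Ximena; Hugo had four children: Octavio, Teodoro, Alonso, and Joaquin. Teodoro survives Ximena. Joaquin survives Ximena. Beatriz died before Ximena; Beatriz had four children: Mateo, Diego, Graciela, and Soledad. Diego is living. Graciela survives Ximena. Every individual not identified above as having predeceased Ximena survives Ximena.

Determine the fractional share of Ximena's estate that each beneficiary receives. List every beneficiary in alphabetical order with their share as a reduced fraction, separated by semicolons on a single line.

Alonso 1/48; Diego 1/12; Elena 1/3; Graciela 1/12; Ines 1/12; Joaquin 1/48; Mateo 1/12; Octavio 1/48; Soledad 1/12; Teodoro 1/48; Ursula 1/12; Yago 1/12

There is no surviving spouse, so the entire estate passes to Ximena's descendants per capita at each generation.
At generation 1 (Fernando, Beatriz, Elena) there are 3 shares of (1)/3 = 1/3 each.
Living: Elena — each takes 1/3.
Deceased: Fernando and Beatriz. Their combined 2/3 is pooled and carried to generation 2.
At generation 2 (Yago, Hugo, Ursula, Ines, Mateo, Diego, Graciela, Soledad) there are 8 shares of (2/3)/8 = 1/12 each.
Living: Yago, Ursula, Ines, Mateo, Diego, Graciela, and Soledad — each takes 1/12.
Deceased: Hugo. That 1/12 share is carried to generation 3.
At generation 3 (Octavio, Teodoro, Alonso, Joaquin) there are 4 shares of (1/12)/4 = 1/48 each.
Living: Octavio, Teodoro, Alonso, and Joaquin — each takes 1/48.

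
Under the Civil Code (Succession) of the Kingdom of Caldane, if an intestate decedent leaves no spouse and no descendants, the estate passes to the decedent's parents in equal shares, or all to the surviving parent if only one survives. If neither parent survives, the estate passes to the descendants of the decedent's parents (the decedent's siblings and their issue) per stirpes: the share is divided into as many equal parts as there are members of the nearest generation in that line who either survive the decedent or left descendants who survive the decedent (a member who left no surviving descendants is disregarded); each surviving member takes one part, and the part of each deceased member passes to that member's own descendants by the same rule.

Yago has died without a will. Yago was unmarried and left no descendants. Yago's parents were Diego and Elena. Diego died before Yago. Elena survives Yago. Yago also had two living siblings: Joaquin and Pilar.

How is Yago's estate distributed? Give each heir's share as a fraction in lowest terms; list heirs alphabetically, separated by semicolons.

Elena 1

Only one parent, Elena, survives, so Elena takes the entire estate. The siblings take nothing because a surviving parent has priority.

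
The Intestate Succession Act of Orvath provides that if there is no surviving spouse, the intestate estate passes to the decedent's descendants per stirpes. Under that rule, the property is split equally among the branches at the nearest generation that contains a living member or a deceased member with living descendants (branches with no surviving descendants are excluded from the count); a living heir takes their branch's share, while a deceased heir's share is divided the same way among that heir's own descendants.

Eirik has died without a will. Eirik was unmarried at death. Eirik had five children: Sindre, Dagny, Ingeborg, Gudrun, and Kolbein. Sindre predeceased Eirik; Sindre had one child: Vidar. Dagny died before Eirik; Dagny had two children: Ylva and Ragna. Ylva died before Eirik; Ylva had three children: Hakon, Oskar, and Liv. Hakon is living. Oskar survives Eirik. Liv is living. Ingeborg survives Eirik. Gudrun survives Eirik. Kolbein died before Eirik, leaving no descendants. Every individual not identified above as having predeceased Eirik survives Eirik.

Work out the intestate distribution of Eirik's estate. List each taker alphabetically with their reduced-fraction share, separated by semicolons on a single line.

Gudrun 1/4; Hakon 1/24; Ingeborg 1/4; Liv 1/24; Oskar 1/24; Ragna 1/8; Vidar 1/4

There is no surviving spouse, so the entire estate passes to Eirik's descendants per stirpes.
Kolbein left no surviving issue, so that branch lapses and is disregarded.
The estate is divided into 4 equal shares of 1/4 among Sindre, Dagny, Ingeborg, Gudrun.
Sindre predeceased; the 1/4 allotted to Sindre's branch passes to Sindre's issue by representation.
Vidar is the sole taker at this level and receives the full 1/4.
Dagny predeceased; the 1/4 allotted to Dagny's branch passes to Dagny's issue by representation.
The 1/4 is divided into 2 equal shares of 1/8 among Ylva, Ragna.
Ylva predeceased; the 1/8 allotted to Ylva's branch passes to Ylva's issue by representation.
The 1/8 is divided into 3 equal shares of 1/24 among Hakon, Oskar, Liv.
Hakon is living and takes 1/24.
Oskar is living and takes 1/24.
Liv is living and takes 1/24.
Ragna is living and takes 1/8.
Ingeborg is living and takes 1/4.
Gudrun is living and takes 1/4.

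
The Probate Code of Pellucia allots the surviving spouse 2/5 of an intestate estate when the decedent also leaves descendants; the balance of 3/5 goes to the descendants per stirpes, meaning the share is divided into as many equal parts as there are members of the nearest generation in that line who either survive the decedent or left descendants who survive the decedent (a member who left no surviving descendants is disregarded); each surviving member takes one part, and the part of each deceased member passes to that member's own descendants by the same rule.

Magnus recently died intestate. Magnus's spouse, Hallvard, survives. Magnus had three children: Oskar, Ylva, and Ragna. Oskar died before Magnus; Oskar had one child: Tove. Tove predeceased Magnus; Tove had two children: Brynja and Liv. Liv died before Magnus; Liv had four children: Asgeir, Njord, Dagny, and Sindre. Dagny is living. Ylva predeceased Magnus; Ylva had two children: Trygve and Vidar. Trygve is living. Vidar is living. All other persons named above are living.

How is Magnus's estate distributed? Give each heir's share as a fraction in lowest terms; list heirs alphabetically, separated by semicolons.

Hallvard, as surviving spouse, takes 2/5.
The remaining 3/5 passes to Magnus's descendants per stirpes.
The 3/5 is divided into 3 equal shares of 1/5 among Oskar, Ylva, Ragna.
Oskar predeceased; the 1/5 allotted to Oskar's branch passes to Oskar's issue by representation.
Tove's line is the sole branch at this level, so the full 1/5 passes to Tove's issue by representation.
The 1/5 is divided into 2 equal shares of 1/10 among Brynja, Liv.
Brynja is living and takes 1/10.
Liv predeceased; the 1/10 allotted to Liv's branch passes to Liv's issue by representation.
The 1/10 is divided into 4 equal shares of 1/40 among Asgeir, Njord, Dagny, Sindre.
Asgeir is living and takes 1/40.
Njord is living and takes 1/40.
Dagny is living and takes 1/40.
Sindre is living and takes 1/40.
Ylva predeceased; the 1/5 allotted to Ylva's branch passes to Ylva's issue by representation.
The 1/5 is divided into 2 equal shares of 1/10 among Trygve, Vidar.
Trygve is living and takes 1/10.
Vidar is living and takes 1/10.
Ragna is living and takes 1/5.

Asgeir 1/40; Brynja 1/10; Dagny 1/40; Hallvard 2/5; Njord 1/40; Ragna 1/5; Sindre 1/40; Trygve 1/10; Vidar 1/10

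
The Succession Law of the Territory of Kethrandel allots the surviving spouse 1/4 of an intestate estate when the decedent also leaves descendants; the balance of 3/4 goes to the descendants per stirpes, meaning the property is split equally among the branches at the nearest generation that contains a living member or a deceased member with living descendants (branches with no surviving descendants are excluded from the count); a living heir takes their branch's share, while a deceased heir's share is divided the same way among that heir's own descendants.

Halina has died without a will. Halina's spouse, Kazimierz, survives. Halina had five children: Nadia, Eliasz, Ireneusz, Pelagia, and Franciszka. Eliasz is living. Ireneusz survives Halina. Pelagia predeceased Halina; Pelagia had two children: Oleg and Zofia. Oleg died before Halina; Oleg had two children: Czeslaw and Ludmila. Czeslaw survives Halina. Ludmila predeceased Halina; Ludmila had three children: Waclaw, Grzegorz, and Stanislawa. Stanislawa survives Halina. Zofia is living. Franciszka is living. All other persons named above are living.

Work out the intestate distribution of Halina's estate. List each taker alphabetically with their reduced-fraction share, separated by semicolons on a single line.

Kazimierz, as surviving spouse, takes 1/4.
The remaining 3/4 passes to Halina's descendants per stirpes.
The 3/4 is divided into 5 equal shares of 3/20 among Nadia, Eliasz, Ireneusz, Pelagia, Franciszka.
Nadia is living and takes 3/20.
Eliasz is living and takes 3/20.
Ireneusz is living and takes 3/20.
Pelagia predeceased; the 3/20 allotted to Pelagia's branch passes to Pelagia's issue by representation.
The 3/20 is divided into 2 equal shares of 3/40 among Oleg, Zofia.
Oleg predeceased; the 3/40 allotted to Oleg's branch passes to Oleg's issue by representation.
The 3/40 is divided into 2 equal shares of 3/80 among Czeslaw, Ludmila.
Czeslaw is living and takes 3/80.
Ludmila predeceased; the 3/80 allotted to Ludmila's branch passes to Ludmila's issue by representation.
The 3/80 is divided into 3 equal shares of 1/80 among Waclaw, Grzegorz, Stanislawa.
Waclaw is living and takes 1/80.
Grzegorz is living and takes 1/80.
Stanislawa is living and takes 1/80.
Zofia is living and takes 3/40.
Franciszka is living and takes 3/20.

Czeslaw 3/80; Eliasz 3/20; Franciszka 3/20; Grzegorz 1/80; Ireneusz 3/20; Kazimierz 1/4; Nadia 3/20; Stanislawa 1/80; Waclaw 1/80; Zofia 3/40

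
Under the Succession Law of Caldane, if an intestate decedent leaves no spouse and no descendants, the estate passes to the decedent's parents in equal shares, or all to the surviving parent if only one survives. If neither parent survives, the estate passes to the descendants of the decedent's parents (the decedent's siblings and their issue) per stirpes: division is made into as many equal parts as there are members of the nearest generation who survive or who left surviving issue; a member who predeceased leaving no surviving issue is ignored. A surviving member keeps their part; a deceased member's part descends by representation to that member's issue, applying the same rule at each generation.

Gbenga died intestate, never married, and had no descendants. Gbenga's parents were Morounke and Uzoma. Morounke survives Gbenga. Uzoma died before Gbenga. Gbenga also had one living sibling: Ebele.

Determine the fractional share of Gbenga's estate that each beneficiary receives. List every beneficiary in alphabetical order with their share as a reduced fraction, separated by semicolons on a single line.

Only one parent, Morounke, survives, so Morounke takes the entire estate. The siblings take nothing because a surviving parent has priority.

Morounke 1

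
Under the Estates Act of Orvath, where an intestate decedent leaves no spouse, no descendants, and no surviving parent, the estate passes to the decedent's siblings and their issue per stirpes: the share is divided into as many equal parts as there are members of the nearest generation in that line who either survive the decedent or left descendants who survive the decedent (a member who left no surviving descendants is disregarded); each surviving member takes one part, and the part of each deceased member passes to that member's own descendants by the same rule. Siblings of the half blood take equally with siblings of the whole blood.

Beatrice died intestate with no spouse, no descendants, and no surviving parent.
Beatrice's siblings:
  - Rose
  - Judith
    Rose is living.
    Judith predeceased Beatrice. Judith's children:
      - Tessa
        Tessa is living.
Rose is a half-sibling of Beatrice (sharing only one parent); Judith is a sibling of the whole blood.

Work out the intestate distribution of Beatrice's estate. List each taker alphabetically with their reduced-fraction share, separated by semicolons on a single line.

Rose 1/2; Tessa 1/2

No spouse, descendants, or parent survives, so the estate passes to Beatrice's siblings per stirpes.
Half-blood and whole-blood siblings take equally under the stated rule.
The estate is divided into 2 equal shares of 1/2 among Rose, Judith.
Rose is living and takes 1/2.
Judith predeceased; the 1/2 allotted to Judith's branch passes to Judith's issue by representation.
Tessa is the sole taker at this level and receives the full 1/2.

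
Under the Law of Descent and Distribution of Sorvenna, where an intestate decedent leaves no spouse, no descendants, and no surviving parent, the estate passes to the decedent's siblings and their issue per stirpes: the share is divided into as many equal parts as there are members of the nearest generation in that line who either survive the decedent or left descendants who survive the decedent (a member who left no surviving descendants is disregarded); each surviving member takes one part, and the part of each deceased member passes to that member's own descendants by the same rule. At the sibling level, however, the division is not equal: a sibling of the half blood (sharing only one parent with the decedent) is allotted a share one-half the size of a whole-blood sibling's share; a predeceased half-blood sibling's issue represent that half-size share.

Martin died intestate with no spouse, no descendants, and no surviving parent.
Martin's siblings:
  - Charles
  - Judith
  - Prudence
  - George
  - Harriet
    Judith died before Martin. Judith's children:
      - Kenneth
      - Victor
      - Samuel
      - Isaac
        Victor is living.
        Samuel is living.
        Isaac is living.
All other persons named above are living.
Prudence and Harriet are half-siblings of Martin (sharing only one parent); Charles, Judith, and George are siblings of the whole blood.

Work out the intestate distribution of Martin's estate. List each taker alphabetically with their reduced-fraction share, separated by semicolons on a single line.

Charles 1/4; George 1/4; Harriet 1/8; Isaac 1/16; Kenneth 1/16; Prudence 1/8; Samuel 1/16; Victor 1/16

No spouse, descendants, or parent survives, so the estate passes to Martin's siblings per stirpes.
Half-blood siblings count for one-half the weight of whole-blood siblings at the initial division.
Dividing 1 in proportion to weights (total weight 4): Charles (weight 1) → 1/4; Judith (weight 1) → 1/4; Prudence (weight 1/2) → 1/8; George (weight 1) → 1/4; Harriet (weight 1/2) → 1/8.
Charles is living and takes 1/4.
Judith predeceased; the 1/4 allotted to Judith's branch passes to Judith's issue by representation.
The 1/4 is divided into 4 equal shares of 1/16 among Kenneth, Victor, Samuel, Isaac.
Kenneth is living and takes 1/16.
Victor is living and takes 1/16.
Samuel is living and takes 1/16.
Isaac is living and takes 1/16.
Prudence is living and takes 1/8.
George is living and takes 1/4.
Harriet is living and takes 1/8.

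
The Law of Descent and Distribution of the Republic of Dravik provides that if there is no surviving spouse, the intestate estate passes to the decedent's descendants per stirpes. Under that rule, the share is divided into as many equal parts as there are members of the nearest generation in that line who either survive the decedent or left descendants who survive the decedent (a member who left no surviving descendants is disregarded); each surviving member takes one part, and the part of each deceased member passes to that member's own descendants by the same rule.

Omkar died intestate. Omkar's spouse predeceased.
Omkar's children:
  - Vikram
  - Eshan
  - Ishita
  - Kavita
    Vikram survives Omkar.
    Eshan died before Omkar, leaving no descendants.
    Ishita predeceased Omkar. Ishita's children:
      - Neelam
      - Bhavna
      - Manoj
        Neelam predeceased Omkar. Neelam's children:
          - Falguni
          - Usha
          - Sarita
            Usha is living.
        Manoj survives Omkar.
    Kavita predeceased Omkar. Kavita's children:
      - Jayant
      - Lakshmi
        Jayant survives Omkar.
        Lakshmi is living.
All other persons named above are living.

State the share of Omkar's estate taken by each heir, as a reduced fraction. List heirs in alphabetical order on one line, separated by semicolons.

Bhavna 1/9; Falguni 1/27; Jayant 1/6; Lakshmi 1/6; Manoj 1/9; Sarita 1/27; Usha 1/27; Vikram 1/3

There is no surviving spouse, so the entire estate passes to Omkar's descendants per stirpes.
Eshan left no surviving issue, so that branch lapses and is disregarded.
The estate is divided into 3 equal shares of 1/3 among Vikram, Ishita, Kavita.
Vikram is living and takes 1/3.
Ishita predeceased; the 1/3 allotted to Ishita's branch passes to Ishita's issue by representation.
The 1/3 is divided into 3 equal shares of 1/9 among Neelam, Bhavna, Manoj.
Neelam predeceased; the 1/9 allotted to Neelam's branch passes to Neelam's issue by representation.
The 1/9 is divided into 3 equal shares of 1/27 among Falguni, Usha, Sarita.
Falguni is living and takes 1/27.
Usha is living and takes 1/27.
Sarita is living and takes 1/27.
Bhavna is living and takes 1/9.
Manoj is living and takes 1/9.
Kavita predeceased; the 1/3 allotted to Kavita's branch passes to Kavita's issue by representation.
The 1/3 is divided into 2 equal shares of 1/6 among Jayant, Lakshmi.
Jayant is living and takes 1/6.
Lakshmi is living and takes 1/6.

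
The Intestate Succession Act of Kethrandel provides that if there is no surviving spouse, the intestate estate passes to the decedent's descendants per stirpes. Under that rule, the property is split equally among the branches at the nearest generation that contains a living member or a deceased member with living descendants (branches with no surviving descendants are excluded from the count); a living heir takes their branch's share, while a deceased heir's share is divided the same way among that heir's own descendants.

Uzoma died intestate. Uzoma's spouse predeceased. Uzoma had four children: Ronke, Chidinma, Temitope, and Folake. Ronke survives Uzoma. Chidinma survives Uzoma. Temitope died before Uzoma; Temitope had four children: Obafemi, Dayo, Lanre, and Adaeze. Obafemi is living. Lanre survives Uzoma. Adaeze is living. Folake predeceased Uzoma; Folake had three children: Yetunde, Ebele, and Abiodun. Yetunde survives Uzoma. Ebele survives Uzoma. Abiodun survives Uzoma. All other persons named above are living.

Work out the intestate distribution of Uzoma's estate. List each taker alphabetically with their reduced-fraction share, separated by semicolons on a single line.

There is no surviving spouse, so the entire estate passes to Uzoma's descendants per stirpes.
The estate is divided into 4 equal shares of 1/4 among Ronke, Chidinma, Temitope, Folake.
Ronke is living and takes 1/4.
Chidinma is living and takes 1/4.
Temitope predeceased; the 1/4 allotted to Temitope's branch passes to Temitope's issue by representation.
The 1/4 is divided into 4 equal shares of 1/16 among Obafemi, Dayo, Lanre, Adaeze.
Obafemi is living and takes 1/16.
Dayo is living and takes 1/16.
Lanre is living and takes 1/16.
Adaeze is living and takes 1/16.
Folake predeceased; the 1/4 allotted to Folake's branch passes to Folake's issue by representation.
The 1/4 is divided into 3 equal shares of 1/12 among Yetunde, Ebele, Abiodun.
Yetunde is living and takes 1/12.
Ebele is living and takes 1/12.
Abiodun is living and takes 1/12.

Abiodun 1/12; Adaeze 1/16; Chidinma 1/4; Dayo 1/16; Ebele 1/12; Lanre 1/16; Obafemi 1/16; Ronke 1/4; Yetunde 1/12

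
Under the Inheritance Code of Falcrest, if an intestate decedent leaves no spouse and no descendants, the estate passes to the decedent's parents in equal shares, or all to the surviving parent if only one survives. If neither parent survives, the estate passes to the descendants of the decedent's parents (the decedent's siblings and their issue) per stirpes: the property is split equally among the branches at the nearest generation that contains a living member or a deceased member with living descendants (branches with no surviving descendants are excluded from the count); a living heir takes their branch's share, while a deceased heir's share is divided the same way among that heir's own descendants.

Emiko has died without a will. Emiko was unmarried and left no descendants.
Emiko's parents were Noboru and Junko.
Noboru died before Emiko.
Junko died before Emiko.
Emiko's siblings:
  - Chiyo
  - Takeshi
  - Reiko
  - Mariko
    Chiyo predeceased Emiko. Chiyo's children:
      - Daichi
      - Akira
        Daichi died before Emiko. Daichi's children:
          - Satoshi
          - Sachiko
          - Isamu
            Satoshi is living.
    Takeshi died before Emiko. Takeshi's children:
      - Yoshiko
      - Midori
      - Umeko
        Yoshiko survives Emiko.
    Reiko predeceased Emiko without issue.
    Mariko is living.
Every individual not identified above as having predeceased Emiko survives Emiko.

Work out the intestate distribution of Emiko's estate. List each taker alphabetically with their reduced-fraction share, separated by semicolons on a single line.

Akira 1/6; Isamu 1/18; Mariko 1/3; Midori 1/9; Sachiko 1/18; Satoshi 1/18; Umeko 1/9; Yoshiko 1/9

Neither parent survives and there are no descendants, so the estate passes to Emiko's siblings and their issue per stirpes.
Reiko left no surviving issue, so that branch lapses and is disregarded.
The estate is divided into 3 equal shares of 1/3 among Chiyo, Takeshi, Mariko.
Chiyo predeceased; the 1/3 allotted to Chiyo's branch passes to Chiyo's issue by representation.
The 1/3 is divided into 2 equal shares of 1/6 among Daichi, Akira.
Daichi predeceased; the 1/6 allotted to Daichi's branch passes to Daichi's issue by representation.
The 1/6 is divided into 3 equal shares of 1/18 among Satoshi, Sachiko, Isamu.
Satoshi is living and takes 1/18.
Sachiko is living and takes 1/18.
Isamu is living and takes 1/18.
Akira is living and takes 1/6.
Takeshi predeceased; the 1/3 allotted to Takeshi's branch passes to Takeshi's issue by representation.
The 1/3 is divided into 3 equal shares of 1/9 among Yoshiko, Midori, Umeko.
Yoshiko is living and takes 1/9.
Midori is living and takes 1/9.
Umeko is living and takes 1/9.
Mariko is living and takes 1/3.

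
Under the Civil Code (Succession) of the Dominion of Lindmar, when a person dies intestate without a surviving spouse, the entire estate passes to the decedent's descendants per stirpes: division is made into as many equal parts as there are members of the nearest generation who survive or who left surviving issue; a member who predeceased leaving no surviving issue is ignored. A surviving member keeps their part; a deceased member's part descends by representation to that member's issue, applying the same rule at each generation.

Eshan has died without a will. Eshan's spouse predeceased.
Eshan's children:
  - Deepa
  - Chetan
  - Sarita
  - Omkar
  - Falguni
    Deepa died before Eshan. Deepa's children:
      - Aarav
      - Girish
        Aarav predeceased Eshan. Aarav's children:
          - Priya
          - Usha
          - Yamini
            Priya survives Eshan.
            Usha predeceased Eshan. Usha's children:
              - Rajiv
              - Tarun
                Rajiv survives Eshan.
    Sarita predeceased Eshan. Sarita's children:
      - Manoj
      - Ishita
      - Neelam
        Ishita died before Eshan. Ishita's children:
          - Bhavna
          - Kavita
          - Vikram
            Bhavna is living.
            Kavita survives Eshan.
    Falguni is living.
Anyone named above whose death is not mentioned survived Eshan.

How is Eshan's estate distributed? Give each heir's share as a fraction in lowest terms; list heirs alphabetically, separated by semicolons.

Bhavna 1/45; Chetan 1/5; Falguni 1/5; Girish 1/10; Kavita 1/45; Manoj 1/15; Neelam 1/15; Omkar 1/5; Priya 1/30; Rajiv 1/60; Tarun 1/60; Vikram 1/45; Yamini 1/30

There is no surviving spouse, so the entire estate passes to Eshan's descendants per stirpes.
The estate is divided into 5 equal shares of 1/5 among Deepa, Chetan, Sarita, Omkar, Falguni.
Deepa predeceased; the 1/5 allotted to Deepa's branch passes to Deepa's issue by representation.
The 1/5 is divided into 2 equal shares of 1/10 among Aarav, Girish.
Aarav predeceased; the 1/10 allotted to Aarav's branch passes to Aarav's issue by representation.
The 1/10 is divided into 3 equal shares of 1/30 among Priya, Usha, Yamini.
Priya is living and takes 1/30.
Usha predeceased; the 1/30 allotted to Usha's branch passes to Usha's issue by representation.
The 1/30 is divided into 2 equal shares of 1/60 among Rajiv, Tarun.
Rajiv is living and takes 1/60.
Tarun is living and takes 1/60.
Yamini is living and takes 1/30.
Girish is living and takes 1/10.
Chetan is living and takes 1/5.
Sarita predeceased; the 1/5 allotted to Sarita's branch passes to Sarita's issue by representation.
The 1/5 is divided into 3 equal shares of 1/15 among Manoj, Ishita, Neelam.
Manoj is living and takes 1/15.
Ishita predeceased; the 1/15 allotted to Ishita's branch passes to Ishita's issue by representation.
The 1/15 is divided into 3 equal shares of 1/45 among Bhavna, Kavita, Vikram.
Bhavna is living and takes 1/45.
Kavita is living and takes 1/45.
Vikram is living and takes 1/45.
Neelam is living and takes 1/15.
Omkar is living and takes 1/5.
Falguni is living and takes 1/5.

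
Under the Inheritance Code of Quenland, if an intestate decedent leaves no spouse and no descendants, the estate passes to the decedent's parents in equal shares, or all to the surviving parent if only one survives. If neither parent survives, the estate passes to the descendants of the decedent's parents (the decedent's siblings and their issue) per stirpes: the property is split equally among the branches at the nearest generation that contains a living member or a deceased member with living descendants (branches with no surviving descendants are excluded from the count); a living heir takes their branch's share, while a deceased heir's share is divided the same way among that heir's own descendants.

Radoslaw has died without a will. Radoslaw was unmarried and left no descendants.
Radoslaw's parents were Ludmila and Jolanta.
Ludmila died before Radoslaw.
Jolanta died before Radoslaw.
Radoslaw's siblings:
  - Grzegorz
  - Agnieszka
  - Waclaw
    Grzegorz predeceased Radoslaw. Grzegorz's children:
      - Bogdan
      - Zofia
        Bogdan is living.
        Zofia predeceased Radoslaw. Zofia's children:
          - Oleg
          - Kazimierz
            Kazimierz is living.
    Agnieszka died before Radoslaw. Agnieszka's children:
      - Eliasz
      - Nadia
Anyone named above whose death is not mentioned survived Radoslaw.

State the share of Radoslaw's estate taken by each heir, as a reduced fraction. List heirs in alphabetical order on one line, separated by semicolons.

Bogdan 1/6; Eliasz 1/6; Kazimierz 1/12; Nadia 1/6; Oleg 1/12; Waclaw 1/3

Neither parent survives and there are no descendants, so the estate passes to Radoslaw's siblings and their issue per stirpes.
The estate is divided into 3 equal shares of 1/3 among Grzegorz, Agnieszka, Waclaw.
Grzegorz predeceased; the 1/3 allotted to Grzegorz's branch passes to Grzegorz's issue by representation.
The 1/3 is divided into 2 equal shares of 1/6 among Bogdan, Zofia.
Bogdan is living and takes 1/6.
Zofia predeceased; the 1/6 allotted to Zofia's branch passes to Zofia's issue by representation.
The 1/6 is divided into 2 equal shares of 1/12 among Oleg, Kazimierz.
Oleg is living and takes 1/12.
Kazimierz is living and takes 1/12.
Agnieszka predeceased; the 1/3 allotted to Agnieszka's branch passes to Agnieszka's issue by representation.
The 1/3 is divided into 2 equal shares of 1/6 among Eliasz, Nadia.
Eliasz is living and takes 1/6.
Nadia is living and takes 1/6.
Waclaw is living and takes 1/3.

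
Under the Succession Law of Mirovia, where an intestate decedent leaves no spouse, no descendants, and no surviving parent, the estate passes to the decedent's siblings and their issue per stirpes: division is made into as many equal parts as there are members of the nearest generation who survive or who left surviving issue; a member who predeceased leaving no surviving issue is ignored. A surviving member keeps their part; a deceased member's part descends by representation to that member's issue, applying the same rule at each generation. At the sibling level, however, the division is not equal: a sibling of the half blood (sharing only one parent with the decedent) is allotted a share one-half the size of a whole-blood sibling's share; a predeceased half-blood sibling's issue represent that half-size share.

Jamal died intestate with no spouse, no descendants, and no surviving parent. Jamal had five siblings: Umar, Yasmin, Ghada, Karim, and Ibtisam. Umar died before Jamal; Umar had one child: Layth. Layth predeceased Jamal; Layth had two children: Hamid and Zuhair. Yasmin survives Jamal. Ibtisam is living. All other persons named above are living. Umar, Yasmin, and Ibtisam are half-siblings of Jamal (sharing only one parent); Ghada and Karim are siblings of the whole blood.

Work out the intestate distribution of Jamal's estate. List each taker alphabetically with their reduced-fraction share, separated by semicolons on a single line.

Ghada 2/7; Hamid 1/14; Ibtisam 1/7; Karim 2/7; Yasmin 1/7; Zuhair 1/14

No spouse, descendants, or parent survives, so the estate passes to Jamal's siblings per stirpes.
Half-blood siblings count for one-half the weight of whole-blood siblings at the initial division.
Dividing 1 in proportion to weights (total weight 7/2): Umar (weight 1/2) → 1/7; Yasmin (weight 1/2) → 1/7; Ghada (weight 1) → 2/7; Karim (weight 1) → 2/7; Ibtisam (weight 1/2) → 1/7.
Umar predeceased; the 1/7 allotted to Umar's branch passes to Umar's issue by representation.
Layth's line is the sole branch at this level, so the full 1/7 passes to Layth's issue by representation.
The 1/7 is divided into 2 equal shares of 1/14 among Hamid, Zuhair.
Hamid is living and takes 1/14.
Zuhair is living and takes 1/14.
Yasmin is living and takes 1/7.
Ghada is living and takes 2/7.
Karim is living and takes 2/7.
Ibtisam is living and takes 1/7.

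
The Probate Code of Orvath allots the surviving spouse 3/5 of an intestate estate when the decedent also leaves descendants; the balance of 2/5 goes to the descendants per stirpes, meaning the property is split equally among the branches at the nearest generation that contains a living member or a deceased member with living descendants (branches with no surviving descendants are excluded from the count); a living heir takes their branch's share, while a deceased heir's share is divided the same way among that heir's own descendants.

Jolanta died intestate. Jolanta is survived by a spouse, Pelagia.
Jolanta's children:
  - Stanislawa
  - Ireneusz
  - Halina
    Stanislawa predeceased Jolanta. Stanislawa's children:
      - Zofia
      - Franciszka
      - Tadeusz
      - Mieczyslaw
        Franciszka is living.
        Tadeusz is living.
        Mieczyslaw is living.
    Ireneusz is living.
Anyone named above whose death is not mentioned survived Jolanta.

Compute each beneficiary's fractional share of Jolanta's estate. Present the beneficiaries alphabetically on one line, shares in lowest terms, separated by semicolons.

Franciszka 1/30; Halina 2/15; Ireneusz 2/15; Mieczyslaw 1/30; Pelagia 3/5; Tadeusz 1/30; Zofia 1/30

Pelagia, as surviving spouse, takes 3/5.
The remaining 2/5 passes to Jolanta's descendants per stirpes.
The 2/5 is divided into 3 equal shares of 2/15 among Stanislawa, Ireneusz, Halina.
Stanislawa predeceased; the 2/15 allotted to Stanislawa's branch passes to Stanislawa's issue by representation.
The 2/15 is divided into 4 equal shares of 1/30 among Zofia, Franciszka, Tadeusz, Mieczyslaw.
Zofia is living and takes 1/30.
Franciszka is living and takes 1/30.
Tadeusz is living and takes 1/30.
Mieczyslaw is living and takes 1/30.
Ireneusz is living and takes 2/15.
Halina is living and takes 2/15.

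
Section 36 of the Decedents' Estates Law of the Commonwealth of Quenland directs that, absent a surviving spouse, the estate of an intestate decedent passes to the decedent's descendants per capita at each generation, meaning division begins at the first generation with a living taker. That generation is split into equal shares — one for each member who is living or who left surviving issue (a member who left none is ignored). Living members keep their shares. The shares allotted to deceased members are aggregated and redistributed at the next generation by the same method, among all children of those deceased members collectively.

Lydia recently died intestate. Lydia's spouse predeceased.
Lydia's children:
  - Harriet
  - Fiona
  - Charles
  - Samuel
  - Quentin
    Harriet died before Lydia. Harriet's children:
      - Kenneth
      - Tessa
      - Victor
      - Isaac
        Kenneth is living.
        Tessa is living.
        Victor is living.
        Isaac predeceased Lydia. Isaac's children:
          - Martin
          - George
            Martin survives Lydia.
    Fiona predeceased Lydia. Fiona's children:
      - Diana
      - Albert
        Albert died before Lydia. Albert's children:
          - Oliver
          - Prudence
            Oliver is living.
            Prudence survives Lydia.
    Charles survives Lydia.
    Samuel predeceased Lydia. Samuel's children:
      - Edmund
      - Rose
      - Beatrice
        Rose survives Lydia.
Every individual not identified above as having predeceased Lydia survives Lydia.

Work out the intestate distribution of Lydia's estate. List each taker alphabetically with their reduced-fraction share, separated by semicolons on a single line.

Beatrice 1/15; Charles 1/5; Diana 1/15; Edmund 1/15; George 1/30; Kenneth 1/15; Martin 1/30; Oliver 1/30; Prudence 1/30; Quentin 1/5; Rose 1/15; Tessa 1/15; Victor 1/15

There is no surviving spouse, so the entire estate passes to Lydia's descendants per capita at each generation.
At generation 1 (Harriet, Fiona, Charles, Samuel, Quentin) there are 5 shares of (1)/5 = 1/5 each.
Living: Charles and Quentin — each takes 1/5.
Deceased: Harriet, Fiona, and Samuel. Their combined 3/5 is pooled and carried to generation 2.
At generation 2 (Kenneth, Tessa, Victor, Isaac, Diana, Albert, Edmund, Rose, Beatrice) there are 9 shares of (3/5)/9 = 1/15 each.
Living: Kenneth, Tessa, Victor, Diana, Edmund, Rose, and Beatrice — each takes 1/15.
Deceased: Isaac and Albert. Their combined 2/15 is pooled and carried to generation 3.
At generation 3 (Martin, George, Oliver, Prudence) there are 4 shares of (2/15)/4 = 1/30 each.
Living: Martin, George, Oliver, and Prudence — each takes 1/30.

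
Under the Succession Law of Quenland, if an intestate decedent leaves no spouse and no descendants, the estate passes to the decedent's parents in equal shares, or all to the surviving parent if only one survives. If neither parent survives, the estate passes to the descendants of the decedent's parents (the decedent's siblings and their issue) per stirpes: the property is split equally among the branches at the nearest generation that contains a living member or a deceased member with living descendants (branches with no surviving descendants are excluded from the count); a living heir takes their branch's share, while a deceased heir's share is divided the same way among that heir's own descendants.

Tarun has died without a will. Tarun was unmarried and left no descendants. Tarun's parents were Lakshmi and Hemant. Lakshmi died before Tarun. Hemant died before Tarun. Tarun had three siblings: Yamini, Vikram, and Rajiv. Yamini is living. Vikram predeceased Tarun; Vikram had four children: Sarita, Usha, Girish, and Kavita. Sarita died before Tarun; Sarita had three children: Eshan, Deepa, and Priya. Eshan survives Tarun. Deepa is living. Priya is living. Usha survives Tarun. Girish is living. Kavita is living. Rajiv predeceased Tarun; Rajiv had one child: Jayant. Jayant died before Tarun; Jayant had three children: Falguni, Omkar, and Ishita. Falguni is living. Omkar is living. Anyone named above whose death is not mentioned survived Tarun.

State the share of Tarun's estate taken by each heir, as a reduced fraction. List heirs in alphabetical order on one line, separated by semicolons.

Neither parent survives and there are no descendants, so the estate passes to Tarun's siblings and their issue per stirpes.
The estate is divided into 3 equal shares of 1/3 among Yamini, Vikram, Rajiv.
Yamini is living and takes 1/3.
Vikram predeceased; the 1/3 allotted to Vikram's branch passes to Vikram's issue by representation.
The 1/3 is divided into 4 equal shares of 1/12 among Sarita, Usha, Girish, Kavita.
Sarita predeceased; the 1/12 allotted to Sarita's branch passes to Sarita's issue by representation.
The 1/12 is divided into 3 equal shares of 1/36 among Eshan, Deepa, Priya.
Eshan is living and takes 1/36.
Deepa is living and takes 1/36.
Priya is living and takes 1/36.
Usha is living and takes 1/12.
Girish is living and takes 1/12.
Kavita is living and takes 1/12.
Rajiv predeceased; the 1/3 allotted to Rajiv's branch passes to Rajiv's issue by representation.
Jayant's line is the sole branch at this level, so the full 1/3 passes to Jayant's issue by representation.
The 1/3 is divided into 3 equal shares of 1/9 among Falguni, Omkar, Ishita.
Falguni is living and takes 1/9.
Omkar is living and takes 1/9.
Ishita is living and takes 1/9.

Deepa 1/36; Eshan 1/36; Falguni 1/9; Girish 1/12; Ishita 1/9; Kavita 1/12; Omkar 1/9; Priya 1/36; Usha 1/12; Yamini 1/3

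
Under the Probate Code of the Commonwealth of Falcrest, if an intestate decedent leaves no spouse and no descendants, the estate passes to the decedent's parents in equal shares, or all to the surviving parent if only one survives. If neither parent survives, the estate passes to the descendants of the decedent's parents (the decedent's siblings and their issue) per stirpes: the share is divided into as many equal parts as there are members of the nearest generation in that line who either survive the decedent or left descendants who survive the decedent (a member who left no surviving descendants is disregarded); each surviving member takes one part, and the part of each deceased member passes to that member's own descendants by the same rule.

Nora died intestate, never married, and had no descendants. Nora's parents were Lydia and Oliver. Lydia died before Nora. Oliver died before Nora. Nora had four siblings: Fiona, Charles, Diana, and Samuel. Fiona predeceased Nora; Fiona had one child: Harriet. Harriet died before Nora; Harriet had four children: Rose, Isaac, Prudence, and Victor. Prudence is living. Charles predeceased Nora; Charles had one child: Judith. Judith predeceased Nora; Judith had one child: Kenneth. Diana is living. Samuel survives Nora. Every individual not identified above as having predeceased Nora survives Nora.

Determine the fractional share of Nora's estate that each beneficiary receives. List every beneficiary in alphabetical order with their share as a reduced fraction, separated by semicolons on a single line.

Neither parent survives and there are no descendants, so the estate passes to Nora's siblings and their issue per stirpes.
The estate is divided into 4 equal shares of 1/4 among Fiona, Charles, Diana, Samuel.
Fiona predeceased; the 1/4 allotted to Fiona's branch passes to Fiona's issue by representation.
Harriet's line is the sole branch at this level, so the full 1/4 passes to Harriet's issue by representation.
The 1/4 is divided into 4 equal shares of 1/16 among Rose, Isaac, Prudence, Victor.
Rose is living and takes 1/16.
Isaac is living and takes 1/16.
Prudence is living and takes 1/16.
Victor is living and takes 1/16.
Charles predeceased; the 1/4 allotted to Charles's branch passes to Charles's issue by representation.
Judith's line is the sole branch at this level, so the full 1/4 passes to Judith's issue by representation.
Kenneth is the sole taker at this level and receives the full 1/4.
Diana is living and takes 1/4.
Samuel is living and takes 1/4.

Diana 1/4; Isaac 1/16; Kenneth 1/4; Prudence 1/16; Rose 1/16; Samuel 1/4; Victor 1/16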